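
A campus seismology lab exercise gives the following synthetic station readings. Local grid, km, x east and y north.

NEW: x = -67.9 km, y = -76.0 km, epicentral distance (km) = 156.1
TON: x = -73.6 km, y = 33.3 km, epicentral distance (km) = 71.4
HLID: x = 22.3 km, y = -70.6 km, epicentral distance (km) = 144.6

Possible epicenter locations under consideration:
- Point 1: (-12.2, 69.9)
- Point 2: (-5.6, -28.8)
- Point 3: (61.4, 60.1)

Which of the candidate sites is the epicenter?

Point 1

For each candidate, compare |candidate − station| to the reported distance:
Point 1: residuals NEW 0.1, TON 0.1, HLID 0.1 → max 0.1 km
Point 2: residuals NEW 77.9, TON 20.7, HLID 94.3 → max 94.3 km
Point 3: residuals NEW 31.6, TON 66.2, HLID 8.2 → max 66.2 km
Only Point 1 has all residuals ≈ 0.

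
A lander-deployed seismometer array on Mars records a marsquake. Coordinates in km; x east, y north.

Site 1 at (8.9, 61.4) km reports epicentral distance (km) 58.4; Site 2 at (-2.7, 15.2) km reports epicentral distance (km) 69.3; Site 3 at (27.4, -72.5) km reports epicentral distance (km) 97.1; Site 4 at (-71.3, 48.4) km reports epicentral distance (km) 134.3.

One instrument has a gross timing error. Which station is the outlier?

Site 3

Solve using three stations at a time. Using Site 1, Site 2, Site 4 (subtract circle equations pairwise → linear system) gives (x, y) ≈ (62.7, 38.4).
Distances from that point to each station vs reported:
  Site 1: calculated 58.5 vs reported 58.4 → residual 0.1 km
  Site 2: calculated 69.4 vs reported 69.3 → residual 0.1 km
  Site 3: calculated 116.4 vs reported 97.1 → residual 19.3 km
  Site 4: calculated 134.3 vs reported 134.3 → residual 0.0 km
Site 1, Site 2, Site 4 are mutually consistent (residuals ≈ 0); Site 3 is off by 19.3 km.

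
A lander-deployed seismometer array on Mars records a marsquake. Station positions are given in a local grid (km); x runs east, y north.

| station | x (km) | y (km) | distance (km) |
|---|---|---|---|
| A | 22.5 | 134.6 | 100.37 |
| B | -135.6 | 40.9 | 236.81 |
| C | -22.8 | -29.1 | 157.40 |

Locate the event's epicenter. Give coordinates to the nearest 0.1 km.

Circle about each station: (x − 22.5)² + (y − 134.6)² = 100.37²; (x + 135.6)² + (y − 40.9)² = 236.81²; (x + 22.8)² + (y + 29.1)² = 157.40².
Subtracting the A equation from the B and C equations removes the quadratic terms:
-316.2 x − 187.4 y = -44568.08
-90.6 x − 327.4 y = -31957.38
Solving the 2×2 system: x ≈ 99.4, y ≈ 70.1 km.

x ≈ 99.4 km, y ≈ 70.1 km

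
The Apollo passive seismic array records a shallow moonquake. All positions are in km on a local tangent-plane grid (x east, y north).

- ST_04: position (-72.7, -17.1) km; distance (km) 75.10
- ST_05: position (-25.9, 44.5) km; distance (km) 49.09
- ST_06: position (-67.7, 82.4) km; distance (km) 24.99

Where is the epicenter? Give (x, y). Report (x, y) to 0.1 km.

Circle about each station: (x + 72.7)² + (y + 17.1)² = 75.10²; (x + 25.9)² + (y − 44.5)² = 49.09²; (x + 67.7)² + (y − 82.4)² = 24.99².
Subtracting pairs of circle equations eliminates x²+y² and gives linear equations (the radical axes):
93.6 x + 123.2 y = 303.54
10.0 x + 199.0 y = 10810.86
Solving the 2×2 system: x ≈ -73.1, y ≈ 58.0 km.

(-73.1, 58.0)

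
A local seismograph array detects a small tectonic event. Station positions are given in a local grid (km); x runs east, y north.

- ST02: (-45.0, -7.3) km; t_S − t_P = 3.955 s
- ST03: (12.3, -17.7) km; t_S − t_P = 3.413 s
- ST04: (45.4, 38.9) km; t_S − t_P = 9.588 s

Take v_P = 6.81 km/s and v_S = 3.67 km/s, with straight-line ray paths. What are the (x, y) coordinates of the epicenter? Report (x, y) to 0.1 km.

Distance from S−P lag: d = Δt · v_P v_S / (v_P − v_S) = Δt · (6.81·3.67)/(6.81−3.67) ≈ 7.9595·Δt.
So d_ST02 = 31.48, d_ST03 = 27.17, d_ST04 = 76.32 km.
Circle about each station: (x + 45.0)² + (y + 7.3)² = 31.48²; (x − 12.3)² + (y + 17.7)² = 27.17²; (x − 45.4)² + (y − 38.9)² = 76.32².
Subtracting the ST02 equation from the ST03 and ST04 equations removes the quadratic terms:
114.6 x − 20.8 y = -1360.93
180.8 x + 92.4 y = -3337.67
Solving the 2×2 system: x ≈ -13.6, y ≈ -9.5 km.

-13.6 km east, -9.5 km north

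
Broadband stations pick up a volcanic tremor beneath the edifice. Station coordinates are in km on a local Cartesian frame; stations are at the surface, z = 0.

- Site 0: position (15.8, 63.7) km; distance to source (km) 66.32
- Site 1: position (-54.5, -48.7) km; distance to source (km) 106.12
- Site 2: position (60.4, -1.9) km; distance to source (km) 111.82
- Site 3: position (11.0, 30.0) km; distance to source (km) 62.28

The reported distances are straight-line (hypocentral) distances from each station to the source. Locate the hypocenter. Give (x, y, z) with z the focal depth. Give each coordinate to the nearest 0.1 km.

x ≈ -31.3 km, y ≈ 45.5 km, depth ≈ 43.0 km

Each station gives a sphere (x−x_i)² + (y−y_i)² + z² = d_i² (stations at z=0).
Subtracting the Site 0 sphere from Site 1 and Site 2: z² cancels, leaving linear equations in x and y:
-140.6 x − 224.8 y = -5828.50
89.2 x − 131.2 y = -8760.93
Solving: x ≈ -31.293, y ≈ 45.500 km (keep extra digits for the depth step; rounded: -31.3, 45.5).
Then from the Site 0 sphere: z² = 66.32² − (x − 15.8)² − (y − 63.7)² with x = -31.293, y = 45.500, so z ≈ 43.004 ≈ 43.0 km.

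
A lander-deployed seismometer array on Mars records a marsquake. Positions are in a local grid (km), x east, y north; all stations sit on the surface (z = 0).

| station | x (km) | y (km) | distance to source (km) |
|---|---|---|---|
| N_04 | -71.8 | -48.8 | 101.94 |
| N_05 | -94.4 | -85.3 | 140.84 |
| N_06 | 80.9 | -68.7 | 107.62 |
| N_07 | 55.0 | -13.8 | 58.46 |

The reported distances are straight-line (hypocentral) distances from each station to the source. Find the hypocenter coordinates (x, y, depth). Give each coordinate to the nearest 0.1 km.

Each station gives a sphere (x−x_i)² + (y−y_i)² + z² = d_i² (stations at z=0).
Subtracting the N_04 sphere from N_05 and N_06: z² cancels, leaving linear equations in x and y:
-45.2 x − 73.0 y = -793.37
305.4 x − 39.8 y = 2537.52
Solving: x ≈ 8.999, y ≈ 5.296 km (keep extra digits for the depth step; rounded: 9.0, 5.3).
Then from the N_04 sphere: z² = 101.94² − (x + 71.8)² − (y + 48.8)² with x = 8.999, y = 5.296, so z ≈ 30.609 ≈ 30.6 km.

x ≈ 9.0 km, y ≈ 5.3 km, depth ≈ 30.6 km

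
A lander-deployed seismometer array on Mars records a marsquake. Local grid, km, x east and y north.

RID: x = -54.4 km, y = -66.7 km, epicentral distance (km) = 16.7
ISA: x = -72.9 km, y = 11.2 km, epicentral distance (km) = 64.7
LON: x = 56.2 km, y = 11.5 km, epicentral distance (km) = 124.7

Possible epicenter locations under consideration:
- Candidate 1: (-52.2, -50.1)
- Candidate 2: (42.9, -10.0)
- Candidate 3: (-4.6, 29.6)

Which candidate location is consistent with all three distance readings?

Candidate 1

For each candidate, compare |candidate − station| to the reported distance:
Candidate 1: residuals RID 0.0, ISA 0.0, LON 0.0 → max 0.0 km
Candidate 2: residuals RID 95.9, ISA 53.0, LON 99.4 → max 99.4 km
Candidate 3: residuals RID 91.7, ISA 6.0, LON 61.3 → max 91.7 km
Only Candidate 1 has all residuals ≈ 0.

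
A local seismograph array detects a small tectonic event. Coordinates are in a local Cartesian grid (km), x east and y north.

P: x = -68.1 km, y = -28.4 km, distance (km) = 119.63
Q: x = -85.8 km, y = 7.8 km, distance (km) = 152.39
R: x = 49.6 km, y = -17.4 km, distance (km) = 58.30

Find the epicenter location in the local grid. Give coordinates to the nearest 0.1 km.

Circle about each station: (x + 68.1)² + (y + 28.4)² = 119.63²; (x + 85.8)² + (y − 7.8)² = 152.39²; (x − 49.6)² + (y + 17.4)² = 58.30².
Subtracting pairs of circle equations eliminates x²+y² and gives linear equations (the radical axes):
-35.4 x + 72.4 y = -6933.07
235.4 x + 22.0 y = 8231.20
Solving the 2×2 system: x ≈ 42.0, y ≈ -75.2 km.

42.0 km east, -75.2 km north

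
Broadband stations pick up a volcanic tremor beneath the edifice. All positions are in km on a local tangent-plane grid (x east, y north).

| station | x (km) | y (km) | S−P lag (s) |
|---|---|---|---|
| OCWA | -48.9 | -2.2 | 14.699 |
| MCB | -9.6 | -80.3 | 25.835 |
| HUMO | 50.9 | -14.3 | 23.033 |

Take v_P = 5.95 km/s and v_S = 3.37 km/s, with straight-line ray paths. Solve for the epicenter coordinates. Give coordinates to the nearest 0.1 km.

(-80.1, 107.7)

Distance from S−P lag: d = Δt · v_P v_S / (v_P − v_S) = Δt · (5.95·3.37)/(5.95−3.37) ≈ 7.7719·Δt.
So d_OCWA = 114.24, d_MCB = 200.79, d_HUMO = 179.01 km.
Circle about each station: (x + 48.9)² + (y + 2.2)² = 114.24²; (x + 9.6)² + (y + 80.3)² = 200.79²; (x − 50.9)² + (y + 14.3)² = 179.01².
Subtracting the OCWA equation from the MCB and HUMO equations removes the quadratic terms:
78.6 x − 156.2 y = -23121.65
199.6 x − 24.2 y = -18594.55
Solving the 2×2 system: x ≈ -80.1, y ≈ 107.7 km.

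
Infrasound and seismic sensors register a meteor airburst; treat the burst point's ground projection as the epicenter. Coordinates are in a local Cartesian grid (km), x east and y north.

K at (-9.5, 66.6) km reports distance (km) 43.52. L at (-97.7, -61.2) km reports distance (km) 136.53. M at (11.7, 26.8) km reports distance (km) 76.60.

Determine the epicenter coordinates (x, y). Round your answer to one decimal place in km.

Circle about each station: (x + 9.5)² + (y − 66.6)² = 43.52²; (x + 97.7)² + (y + 61.2)² = 136.53²; (x − 11.7)² + (y − 26.8)² = 76.60².
Subtracting the K equation from the L and M equations removes the quadratic terms:
-176.4 x − 255.6 y = -7981.53
42.4 x − 79.6 y = -7644.25
Solving the 2×2 system: x ≈ -53.0, y ≈ 67.8 km.
Check against K (with the unrounded x, y): √((x + 9.5)²+(y − 66.6)²) = 43.52 ≈ 43.52 km. ✓

(-53.0, 67.8)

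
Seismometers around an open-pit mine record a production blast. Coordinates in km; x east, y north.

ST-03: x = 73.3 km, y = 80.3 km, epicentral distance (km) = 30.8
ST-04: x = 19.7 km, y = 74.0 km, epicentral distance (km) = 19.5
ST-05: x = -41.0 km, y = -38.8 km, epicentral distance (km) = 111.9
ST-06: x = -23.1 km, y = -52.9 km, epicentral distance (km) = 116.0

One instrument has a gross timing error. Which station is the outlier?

Solve using three stations at a time. Using ST-04, ST-05, ST-06 (subtract circle equations pairwise → linear system) gives (x, y) ≈ (20.9, 54.5).
Distances from that point to each station vs reported:
  ST-03: calculated 58.5 vs reported 30.8 → residual 27.7 km
  ST-04: calculated 19.6 vs reported 19.5 → residual 0.1 km
  ST-05: calculated 111.9 vs reported 111.9 → residual 0.0 km
  ST-06: calculated 116.0 vs reported 116.0 → residual 0.0 km
ST-04, ST-05, ST-06 are mutually consistent (residuals ≈ 0); ST-03 is off by 27.7 km.

ST-03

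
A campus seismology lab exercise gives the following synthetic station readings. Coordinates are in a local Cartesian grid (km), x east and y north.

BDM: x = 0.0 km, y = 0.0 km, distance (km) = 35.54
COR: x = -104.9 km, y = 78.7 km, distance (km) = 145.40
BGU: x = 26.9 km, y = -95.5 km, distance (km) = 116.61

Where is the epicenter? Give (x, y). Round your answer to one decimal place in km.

Circle about each station: x² + y² = 35.54²; (x + 104.9)² + (y − 78.7)² = 145.40²; (x − 26.9)² + (y + 95.5)² = 116.61².
Subtracting the BDM equation from the COR and BGU equations removes the quadratic terms:
-209.8 x + 157.4 y = -2680.37
53.8 x − 191.0 y = -2490.94
Solving the 2×2 system: x ≈ 28.6, y ≈ 21.1 km.

x ≈ 28.6 km, y ≈ 21.1 km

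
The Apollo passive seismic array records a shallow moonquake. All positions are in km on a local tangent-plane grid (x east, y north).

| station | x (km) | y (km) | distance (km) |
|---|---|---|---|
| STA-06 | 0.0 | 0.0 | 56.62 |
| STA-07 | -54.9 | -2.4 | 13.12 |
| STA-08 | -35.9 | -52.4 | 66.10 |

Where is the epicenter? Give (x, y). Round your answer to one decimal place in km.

x ≈ -55.6 km, y ≈ 10.7 km

Circle about each station: x² + y² = 56.62²; (x + 54.9)² + (y + 2.4)² = 13.12²; (x + 35.9)² + (y + 52.4)² = 66.10².
Subtracting the STA-06 equation from the STA-07 and STA-08 equations removes the quadratic terms:
-109.8 x − 4.8 y = 6053.46
-71.8 x − 104.8 y = 2871.18
Solving the 2×2 system: x ≈ -55.6, y ≈ 10.7 km.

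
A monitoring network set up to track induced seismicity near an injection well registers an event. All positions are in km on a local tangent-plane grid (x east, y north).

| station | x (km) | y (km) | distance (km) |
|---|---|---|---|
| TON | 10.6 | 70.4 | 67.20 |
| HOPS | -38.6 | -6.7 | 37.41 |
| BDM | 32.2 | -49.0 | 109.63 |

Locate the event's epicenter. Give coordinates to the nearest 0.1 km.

Circle about each station: (x − 10.6)² + (y − 70.4)² = 67.20²; (x + 38.6)² + (y + 6.7)² = 37.41²; (x − 32.2)² + (y + 49.0)² = 109.63².
Subtracting the TON equation from the HOPS and BDM equations removes the quadratic terms:
-98.4 x − 154.2 y = -417.34
43.2 x − 238.8 y = -9133.58
Solving the 2×2 system: x ≈ -43.4, y ≈ 30.4 km.

-43.4 km east, 30.4 km north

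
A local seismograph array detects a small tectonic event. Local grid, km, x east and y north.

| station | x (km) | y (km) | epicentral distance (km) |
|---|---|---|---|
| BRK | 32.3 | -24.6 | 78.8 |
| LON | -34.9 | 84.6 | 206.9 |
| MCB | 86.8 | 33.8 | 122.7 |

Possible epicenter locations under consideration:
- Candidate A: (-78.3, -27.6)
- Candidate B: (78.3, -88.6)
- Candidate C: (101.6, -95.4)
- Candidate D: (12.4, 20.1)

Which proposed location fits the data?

Candidate B

For each candidate, compare |candidate − station| to the reported distance:
Candidate A: residuals BRK 31.8, LON 86.6, MCB 53.4 → max 86.6 km
Candidate B: residuals BRK 0.0, LON 0.0, MCB 0.0 → max 0.0 km
Candidate C: residuals BRK 20.3, LON 19.0, MCB 7.3 → max 20.3 km
Candidate D: residuals BRK 29.9, LON 126.9, MCB 47.0 → max 126.9 km
Only Candidate B has all residuals ≈ 0.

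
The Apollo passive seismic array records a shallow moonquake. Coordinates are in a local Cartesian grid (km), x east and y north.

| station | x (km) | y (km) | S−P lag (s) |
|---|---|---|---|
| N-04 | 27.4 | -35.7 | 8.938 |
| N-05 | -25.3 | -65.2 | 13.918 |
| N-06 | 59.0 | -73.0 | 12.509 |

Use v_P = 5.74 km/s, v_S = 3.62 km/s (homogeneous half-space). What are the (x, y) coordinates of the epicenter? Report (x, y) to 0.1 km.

Distance from S−P lag: d = Δt · v_P v_S / (v_P − v_S) = Δt · (5.74·3.62)/(5.74−3.62) ≈ 9.8013·Δt.
So d_N-04 = 87.60, d_N-05 = 136.41, d_N-06 = 122.60 km.
Circle about each station: (x − 27.4)² + (y + 35.7)² = 87.60²; (x + 25.3)² + (y + 65.2)² = 136.41²; (x − 59.0)² + (y + 73.0)² = 122.60².
Subtracting pairs of circle equations eliminates x²+y² and gives linear equations (the radical axes):
-105.4 x − 59.0 y = -8068.05
63.2 x − 74.6 y = -572.25
Solving the 2×2 system: x ≈ 49.0, y ≈ 49.2 km.
Check against N-04 (with the unrounded x, y): √((x − 27.4)²+(y + 35.7)²) = 87.60 ≈ 87.60 km. ✓

49.0 km east, 49.2 km north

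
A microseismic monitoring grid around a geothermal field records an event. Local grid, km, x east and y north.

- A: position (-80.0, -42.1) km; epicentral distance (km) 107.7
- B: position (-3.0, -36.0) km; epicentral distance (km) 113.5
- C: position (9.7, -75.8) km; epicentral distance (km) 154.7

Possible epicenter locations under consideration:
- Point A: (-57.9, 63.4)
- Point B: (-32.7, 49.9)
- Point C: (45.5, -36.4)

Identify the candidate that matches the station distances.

For each candidate, compare |candidate − station| to the reported distance:
Point A: residuals A 0.1, B 0.1, C 0.0 → max 0.1 km
Point B: residuals A 4.3, B 22.6, C 22.0 → max 22.6 km
Point C: residuals A 17.9, B 65.0, C 101.5 → max 101.5 km
Only Point A has all residuals ≈ 0.

Point A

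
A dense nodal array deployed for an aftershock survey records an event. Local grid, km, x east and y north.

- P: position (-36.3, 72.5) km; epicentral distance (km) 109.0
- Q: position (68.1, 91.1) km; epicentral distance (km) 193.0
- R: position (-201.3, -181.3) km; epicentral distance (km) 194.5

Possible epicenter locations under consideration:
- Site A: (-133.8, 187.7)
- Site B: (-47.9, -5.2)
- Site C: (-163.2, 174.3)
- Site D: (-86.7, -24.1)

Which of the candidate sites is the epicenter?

Site D

For each candidate, compare |candidate − station| to the reported distance:
Site A: residuals P 41.9, Q 30.8, R 180.6 → max 180.6 km
Site B: residuals P 30.4, Q 42.2, R 39.0 → max 42.2 km
Site C: residuals P 53.7, Q 52.8, R 163.1 → max 163.1 km
Site D: residuals P 0.0, Q 0.0, R 0.0 → max 0.0 km
Only Site D has all residuals ≈ 0.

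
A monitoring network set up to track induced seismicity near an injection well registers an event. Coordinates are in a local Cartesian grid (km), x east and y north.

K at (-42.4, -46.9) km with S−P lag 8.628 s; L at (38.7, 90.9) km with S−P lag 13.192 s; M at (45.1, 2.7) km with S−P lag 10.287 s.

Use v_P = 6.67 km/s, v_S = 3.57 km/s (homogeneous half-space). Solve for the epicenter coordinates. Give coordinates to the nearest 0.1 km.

-32.3 km east, 18.6 km north

Distance from S−P lag: d = Δt · v_P v_S / (v_P − v_S) = Δt · (6.67·3.57)/(6.67−3.57) ≈ 7.6813·Δt.
So d_K = 66.27, d_L = 101.33, d_M = 79.02 km.
Circle about each station: (x + 42.4)² + (y + 46.9)² = 66.27²; (x − 38.7)² + (y − 90.9)² = 101.33²; (x − 45.1)² + (y − 2.7)² = 79.02².
Subtracting pairs of circle equations eliminates x²+y² and gives linear equations (the radical axes):
162.2 x + 275.6 y = -112.93
175.0 x + 99.2 y = -3808.52
Solving the 2×2 system: x ≈ -32.3, y ≈ 18.6 km.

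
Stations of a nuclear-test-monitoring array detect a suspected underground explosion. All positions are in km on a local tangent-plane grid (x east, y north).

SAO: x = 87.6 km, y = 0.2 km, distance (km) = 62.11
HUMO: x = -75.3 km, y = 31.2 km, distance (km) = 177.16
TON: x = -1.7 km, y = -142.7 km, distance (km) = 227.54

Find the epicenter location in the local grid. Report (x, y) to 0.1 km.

Circle about each station: (x − 87.6)² + (y − 0.2)² = 62.11²; (x + 75.3)² + (y − 31.2)² = 177.16²; (x + 1.7)² + (y + 142.7)² = 227.54².
Subtracting the SAO equation from the HUMO and TON equations removes the quadratic terms:
-325.8 x + 62.0 y = -28558.28
-178.6 x − 285.8 y = -35224.42
Solving the 2×2 system: x ≈ 99.3, y ≈ 61.2 km.

x ≈ 99.3 km, y ≈ 61.2 km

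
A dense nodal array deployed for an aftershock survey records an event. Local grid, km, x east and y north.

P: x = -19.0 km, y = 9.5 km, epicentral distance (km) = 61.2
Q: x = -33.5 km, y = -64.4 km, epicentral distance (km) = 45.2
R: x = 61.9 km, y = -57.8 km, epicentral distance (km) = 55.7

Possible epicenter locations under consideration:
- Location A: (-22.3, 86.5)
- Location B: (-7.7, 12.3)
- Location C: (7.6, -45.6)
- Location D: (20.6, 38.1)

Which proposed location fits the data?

For each candidate, compare |candidate − station| to the reported distance:
Location A: residuals P 15.9, Q 106.1, R 111.4 → max 111.4 km
Location B: residuals P 49.6, Q 35.7, R 43.1 → max 49.6 km
Location C: residuals P 0.0, Q 0.0, R 0.0 → max 0.0 km
Location D: residuals P 12.4, Q 70.7, R 48.7 → max 70.7 km
Only Location C has all residuals ≈ 0.

Location C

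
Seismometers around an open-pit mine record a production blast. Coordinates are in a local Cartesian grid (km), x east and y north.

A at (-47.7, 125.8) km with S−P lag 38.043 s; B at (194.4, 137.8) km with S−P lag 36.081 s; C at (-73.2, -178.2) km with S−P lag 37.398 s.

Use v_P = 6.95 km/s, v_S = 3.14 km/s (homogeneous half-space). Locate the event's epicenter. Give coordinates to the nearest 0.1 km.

Distance from S−P lag: d = Δt · v_P v_S / (v_P − v_S) = Δt · (6.95·3.14)/(6.95−3.14) ≈ 5.7278·Δt.
So d_A = 217.90, d_B = 206.67, d_C = 214.21 km.
Circle about each station: (x + 47.7)² + (y − 125.8)² = 217.90²; (x − 194.4)² + (y − 137.8)² = 206.67²; (x + 73.2)² + (y + 178.2)² = 214.21².
Subtracting pairs of circle equations eliminates x²+y² and gives linear equations (the radical axes):
484.2 x + 24.0 y = 43447.19
-51.0 x − 608.0 y = 20607.04
Solving the 2×2 system: x ≈ 91.8, y ≈ -41.6 km.
Check against A (with the unrounded x, y): √((x + 47.7)²+(y − 125.8)²) = 217.89 ≈ 217.90 km. ✓

91.8 km east, -41.6 km north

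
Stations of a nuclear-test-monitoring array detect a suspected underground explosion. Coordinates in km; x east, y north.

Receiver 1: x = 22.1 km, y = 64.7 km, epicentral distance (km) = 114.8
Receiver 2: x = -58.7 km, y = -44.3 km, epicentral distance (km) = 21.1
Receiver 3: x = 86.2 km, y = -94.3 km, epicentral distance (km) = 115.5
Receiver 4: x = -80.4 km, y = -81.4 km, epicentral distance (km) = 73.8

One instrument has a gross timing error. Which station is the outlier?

Receiver 2

Solve using three stations at a time. Using Receiver 1, Receiver 3, Receiver 4 (subtract circle equations pairwise → linear system) gives (x, y) ≈ (-17.3, -43.1).
Distances from that point to each station vs reported:
  Receiver 1: calculated 114.8 vs reported 114.8 → residual 0.0 km
  Receiver 2: calculated 41.4 vs reported 21.1 → residual 20.3 km
  Receiver 3: calculated 115.5 vs reported 115.5 → residual 0.0 km
  Receiver 4: calculated 73.8 vs reported 73.8 → residual 0.0 km
Receiver 1, Receiver 3, Receiver 4 are mutually consistent (residuals ≈ 0); Receiver 2 is off by 20.3 km.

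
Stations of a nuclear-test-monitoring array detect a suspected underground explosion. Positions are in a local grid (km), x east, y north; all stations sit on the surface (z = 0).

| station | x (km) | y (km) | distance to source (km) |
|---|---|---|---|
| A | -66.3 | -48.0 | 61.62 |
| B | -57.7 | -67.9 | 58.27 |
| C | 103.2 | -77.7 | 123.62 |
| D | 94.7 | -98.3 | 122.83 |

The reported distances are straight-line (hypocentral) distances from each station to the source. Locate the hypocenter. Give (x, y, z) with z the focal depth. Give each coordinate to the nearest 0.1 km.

Each station gives a sphere (x−x_i)² + (y−y_i)² + z² = d_i² (stations at z=0).
Subtracting the A sphere from B and C: z² cancels, leaving linear equations in x and y:
17.2 x − 39.8 y = 1641.64
339.0 x − 59.4 y = -1497.04
Solving: x ≈ -12.597, y ≈ -46.691 km (keep extra digits for the depth step; rounded: -12.6, -46.7).
Then from the A sphere: z² = 61.62² − (x + 66.3)² − (y + 48.0)² with x = -12.597, y = -46.691, so z ≈ 30.188 ≈ 30.2 km.

(-12.6, -46.7, 30.2)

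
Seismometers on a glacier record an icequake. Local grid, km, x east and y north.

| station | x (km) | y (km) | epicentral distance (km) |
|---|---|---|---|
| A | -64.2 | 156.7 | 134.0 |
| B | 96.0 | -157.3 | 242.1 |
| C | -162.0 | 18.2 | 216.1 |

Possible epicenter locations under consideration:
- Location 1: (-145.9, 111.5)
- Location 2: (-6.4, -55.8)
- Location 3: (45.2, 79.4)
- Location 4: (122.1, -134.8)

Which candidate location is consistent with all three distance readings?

For each candidate, compare |candidate − station| to the reported distance:
Location 1: residuals A 40.6, B 119.5, C 121.4 → max 121.4 km
Location 2: residuals A 86.2, B 97.9, C 43.8 → max 97.9 km
Location 3: residuals A 0.0, B 0.0, C 0.1 → max 0.1 km
Location 4: residuals A 211.9, B 207.6, C 106.6 → max 211.9 km
Only Location 3 has all residuals ≈ 0.

Location 3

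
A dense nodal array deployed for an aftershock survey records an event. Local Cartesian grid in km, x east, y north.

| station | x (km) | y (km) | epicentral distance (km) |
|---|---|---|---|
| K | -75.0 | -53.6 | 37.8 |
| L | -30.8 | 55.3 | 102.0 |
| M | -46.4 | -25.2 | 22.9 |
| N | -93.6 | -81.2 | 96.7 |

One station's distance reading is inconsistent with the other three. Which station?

Solve using three stations at a time. Using K, L, M (subtract circle equations pairwise → linear system) gives (x, y) ≈ (-37.9, -46.5).
Distances from that point to each station vs reported:
  K: calculated 37.8 vs reported 37.8 → residual 0.0 km
  L: calculated 102.0 vs reported 102.0 → residual 0.0 km
  M: calculated 22.9 vs reported 22.9 → residual 0.0 km
  N: calculated 65.7 vs reported 96.7 → residual 31.0 km
K, L, M are mutually consistent (residuals ≈ 0); N is off by 31.0 km.

N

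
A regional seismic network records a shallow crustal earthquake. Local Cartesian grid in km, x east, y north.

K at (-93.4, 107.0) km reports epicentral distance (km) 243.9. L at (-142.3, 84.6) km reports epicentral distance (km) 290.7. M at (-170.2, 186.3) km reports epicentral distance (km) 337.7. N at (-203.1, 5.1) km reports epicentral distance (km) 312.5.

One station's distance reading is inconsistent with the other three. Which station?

Solve using three stations at a time. Using K, L, M (subtract circle equations pairwise → linear system) gives (x, y) ≈ (148.1, 73.7).
Distances from that point to each station vs reported:
  K: calculated 243.8 vs reported 243.9 → residual 0.1 km
  L: calculated 290.6 vs reported 290.7 → residual 0.1 km
  M: calculated 337.6 vs reported 337.7 → residual 0.1 km
  N: calculated 357.8 vs reported 312.5 → residual 45.3 km
K, L, M are mutually consistent (residuals ≈ 0); N is off by 45.3 km.

N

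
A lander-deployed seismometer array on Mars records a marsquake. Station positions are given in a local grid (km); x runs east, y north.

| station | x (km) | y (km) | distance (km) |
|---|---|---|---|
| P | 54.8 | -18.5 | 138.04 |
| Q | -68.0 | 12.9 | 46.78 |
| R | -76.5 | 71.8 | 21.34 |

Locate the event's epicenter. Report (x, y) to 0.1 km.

x ≈ -59.5 km, y ≈ 58.9 km

Circle about each station: (x − 54.8)² + (y + 18.5)² = 138.04²; (x + 68.0)² + (y − 12.9)² = 46.78²; (x + 76.5)² + (y − 71.8)² = 21.34².
Subtracting pairs of circle equations eliminates x²+y² and gives linear equations (the radical axes):
-245.6 x + 62.8 y = 18311.79
-262.6 x + 180.6 y = 26261.85
Solving the 2×2 system: x ≈ -59.5, y ≈ 58.9 km.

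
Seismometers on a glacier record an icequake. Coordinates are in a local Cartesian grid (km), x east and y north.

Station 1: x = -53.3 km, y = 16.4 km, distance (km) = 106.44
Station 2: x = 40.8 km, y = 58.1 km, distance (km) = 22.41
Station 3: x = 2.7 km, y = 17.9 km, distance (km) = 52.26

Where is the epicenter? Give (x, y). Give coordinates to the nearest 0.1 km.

Circle about each station: (x + 53.3)² + (y − 16.4)² = 106.44²; (x − 40.8)² + (y − 58.1)² = 22.41²; (x − 2.7)² + (y − 17.9)² = 52.26².
Subtracting pairs of circle equations eliminates x²+y² and gives linear equations (the radical axes):
188.2 x + 83.4 y = 12757.67
112.0 x + 3.0 y = 5816.22
Solving the 2×2 system: x ≈ 50.9, y ≈ 38.1 km.
Check against Station 1 (with the unrounded x, y): √((x + 53.3)²+(y − 16.4)²) = 106.44 ≈ 106.44 km. ✓

(50.9, 38.1)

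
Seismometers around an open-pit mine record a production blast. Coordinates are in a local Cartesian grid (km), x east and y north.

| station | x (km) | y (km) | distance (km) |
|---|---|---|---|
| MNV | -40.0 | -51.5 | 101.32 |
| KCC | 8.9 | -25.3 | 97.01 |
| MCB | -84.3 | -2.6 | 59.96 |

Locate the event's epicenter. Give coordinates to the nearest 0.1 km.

(-53.6, 48.9)

Circle about each station: (x + 40.0)² + (y + 51.5)² = 101.32²; (x − 8.9)² + (y + 25.3)² = 97.01²; (x + 84.3)² + (y + 2.6)² = 59.96².
Subtracting the MNV equation from the KCC and MCB equations removes the quadratic terms:
97.8 x + 52.4 y = -2678.15
-88.6 x + 97.8 y = 9531.54
Solving the 2×2 system: x ≈ -53.6, y ≈ 48.9 km.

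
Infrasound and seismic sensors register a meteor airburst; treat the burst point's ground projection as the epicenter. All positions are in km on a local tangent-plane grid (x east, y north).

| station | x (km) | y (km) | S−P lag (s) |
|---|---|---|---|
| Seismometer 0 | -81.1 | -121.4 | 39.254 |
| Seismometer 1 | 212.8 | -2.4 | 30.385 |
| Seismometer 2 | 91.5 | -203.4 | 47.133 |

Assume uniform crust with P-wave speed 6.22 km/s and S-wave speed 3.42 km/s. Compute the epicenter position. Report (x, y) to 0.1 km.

(40.3, 151.0)

Distance from S−P lag: d = Δt · v_P v_S / (v_P − v_S) = Δt · (6.22·3.42)/(6.22−3.42) ≈ 7.5973·Δt.
So d_Seismometer 0 = 298.22, d_Seismometer 1 = 230.84, d_Seismometer 2 = 358.08 km.
Circle about each station: (x + 81.1)² + (y + 121.4)² = 298.22²; (x − 212.8)² + (y + 2.4)² = 230.84²; (x − 91.5)² + (y + 203.4)² = 358.08².
Subtracting the Seismometer 0 equation from the Seismometer 1 and Seismometer 2 equations removes the quadratic terms:
587.8 x + 238.0 y = 59622.49
345.2 x − 164.0 y = -10857.48
Solving the 2×2 system: x ≈ 40.3, y ≈ 151.0 km.
Check against Seismometer 0 (with the unrounded x, y): √((x + 81.1)²+(y + 121.4)²) = 298.23 ≈ 298.22 km. ✓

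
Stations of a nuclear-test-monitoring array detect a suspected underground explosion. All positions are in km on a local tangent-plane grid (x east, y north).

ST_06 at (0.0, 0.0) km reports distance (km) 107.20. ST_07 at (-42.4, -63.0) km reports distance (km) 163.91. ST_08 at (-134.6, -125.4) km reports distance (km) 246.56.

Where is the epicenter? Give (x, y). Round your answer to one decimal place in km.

Circle about each station: x² + y² = 107.20²; (x + 42.4)² + (y + 63.0)² = 163.91²; (x + 134.6)² + (y + 125.4)² = 246.56².
Subtracting the ST_06 equation from the ST_07 and ST_08 equations removes the quadratic terms:
-84.8 x − 126.0 y = -9607.89
-269.2 x − 250.8 y = -15457.67
Solving the 2×2 system: x ≈ -36.5, y ≈ 100.8 km.
Check against ST_06 (with the unrounded x, y): √(x²+y²) = 107.24 ≈ 107.20 km. ✓

-36.5 km east, 100.8 km north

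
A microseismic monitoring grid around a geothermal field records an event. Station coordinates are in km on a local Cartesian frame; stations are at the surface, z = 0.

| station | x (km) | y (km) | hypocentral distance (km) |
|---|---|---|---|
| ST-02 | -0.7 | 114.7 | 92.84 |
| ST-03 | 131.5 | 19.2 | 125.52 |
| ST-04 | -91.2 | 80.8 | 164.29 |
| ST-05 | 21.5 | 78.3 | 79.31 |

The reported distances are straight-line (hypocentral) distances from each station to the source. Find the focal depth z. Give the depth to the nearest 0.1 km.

z ≈ 69.2 km

Each station gives a sphere (x−x_i)² + (y−y_i)² + z² = d_i² (stations at z=0).
Subtracting the ST-02 sphere from ST-03 and ST-04: z² cancels, leaving linear equations in x and y:
264.4 x − 191.0 y = -2631.69
-181.0 x − 67.8 y = -16682.44
Solving: x ≈ 57.297, y ≈ 93.094 km (keep extra digits for the depth step; rounded: 57.3, 93.1).
Then from the ST-02 sphere: z² = 92.84² − (x + 0.7)² − (y − 114.7)² with x = 57.297, y = 93.094, so z ≈ 69.201 ≈ 69.2 km.
Check against ST-05 (with the unrounded solution): distance 79.30 ≈ 79.31 km. ✓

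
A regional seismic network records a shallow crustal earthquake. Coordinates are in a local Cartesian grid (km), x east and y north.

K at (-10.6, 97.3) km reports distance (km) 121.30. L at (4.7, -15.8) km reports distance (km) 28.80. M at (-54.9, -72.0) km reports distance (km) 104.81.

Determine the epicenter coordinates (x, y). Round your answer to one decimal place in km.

Circle about each station: (x + 10.6)² + (y − 97.3)² = 121.30²; (x − 4.7)² + (y + 15.8)² = 28.80²; (x + 54.9)² + (y + 72.0)² = 104.81².
Subtracting the K equation from the L and M equations removes the quadratic terms:
30.6 x − 226.2 y = 4576.33
-88.6 x − 338.6 y = 2346.91
Solving the 2×2 system: x ≈ 33.5, y ≈ -15.7 km.

(33.5, -15.7)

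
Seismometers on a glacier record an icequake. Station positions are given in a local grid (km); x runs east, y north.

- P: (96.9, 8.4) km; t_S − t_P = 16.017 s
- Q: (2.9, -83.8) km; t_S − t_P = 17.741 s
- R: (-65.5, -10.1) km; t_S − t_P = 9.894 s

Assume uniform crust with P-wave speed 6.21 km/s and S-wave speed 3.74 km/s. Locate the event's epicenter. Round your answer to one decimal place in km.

(-36.5, 78.3)

Distance from S−P lag: d = Δt · v_P v_S / (v_P − v_S) = Δt · (6.21·3.74)/(6.21−3.74) ≈ 9.4030·Δt.
So d_P = 150.61, d_Q = 166.82, d_R = 93.03 km.
Circle about each station: (x − 96.9)² + (y − 8.4)² = 150.61²; (x − 2.9)² + (y + 83.8)² = 166.82²; (x + 65.5)² + (y + 10.1)² = 93.03².
Subtracting pairs of circle equations eliminates x²+y² and gives linear equations (the radical axes):
-188.0 x − 184.4 y = -7574.86
-324.8 x − 37.0 y = 8960.88
Solving the 2×2 system: x ≈ -36.5, y ≈ 78.3 km.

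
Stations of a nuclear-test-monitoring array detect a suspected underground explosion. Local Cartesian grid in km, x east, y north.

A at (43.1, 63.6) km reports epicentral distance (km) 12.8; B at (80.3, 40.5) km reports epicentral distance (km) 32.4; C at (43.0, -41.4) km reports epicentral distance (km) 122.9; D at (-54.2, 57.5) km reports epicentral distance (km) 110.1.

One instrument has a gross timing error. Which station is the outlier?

Solve using three stations at a time. Using A, B, D (subtract circle equations pairwise → linear system) gives (x, y) ≈ (55.8, 61.8).
Distances from that point to each station vs reported:
  A: calculated 12.9 vs reported 12.8 → residual 0.1 km
  B: calculated 32.4 vs reported 32.4 → residual 0.0 km
  C: calculated 104.0 vs reported 122.9 → residual 18.9 km
  D: calculated 110.1 vs reported 110.1 → residual 0.0 km
A, B, D are mutually consistent (residuals ≈ 0); C is off by 18.9 km.

C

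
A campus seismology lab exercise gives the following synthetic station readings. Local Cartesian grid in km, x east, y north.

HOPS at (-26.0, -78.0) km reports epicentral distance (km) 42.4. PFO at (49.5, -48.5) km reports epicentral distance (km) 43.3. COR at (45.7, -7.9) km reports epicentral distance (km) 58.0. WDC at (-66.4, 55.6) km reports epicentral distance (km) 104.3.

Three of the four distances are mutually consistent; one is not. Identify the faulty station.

Solve using three stations at a time. Using HOPS, PFO, COR (subtract circle equations pairwise → linear system) gives (x, y) ≈ (6.2, -50.4).
Distances from that point to each station vs reported:
  HOPS: calculated 42.4 vs reported 42.4 → residual 0.0 km
  PFO: calculated 43.3 vs reported 43.3 → residual 0.0 km
  COR: calculated 58.0 vs reported 58.0 → residual 0.0 km
  WDC: calculated 128.5 vs reported 104.3 → residual 24.2 km
HOPS, PFO, COR are mutually consistent (residuals ≈ 0); WDC is off by 24.2 km.

WDC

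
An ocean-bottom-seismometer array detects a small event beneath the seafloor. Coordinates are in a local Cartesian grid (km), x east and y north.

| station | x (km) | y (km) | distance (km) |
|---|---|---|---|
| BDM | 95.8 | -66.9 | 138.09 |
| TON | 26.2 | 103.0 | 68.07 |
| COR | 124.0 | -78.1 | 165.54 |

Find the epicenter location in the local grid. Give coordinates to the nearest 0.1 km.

Circle about each station: (x − 95.8)² + (y + 66.9)² = 138.09²; (x − 26.2)² + (y − 103.0)² = 68.07²; (x − 124.0)² + (y + 78.1)² = 165.54².
Subtracting the BDM equation from the TON and COR equations removes the quadratic terms:
-139.2 x + 339.8 y = 12077.51
56.4 x − 22.4 y = -512.28
Solving the 2×2 system: x ≈ 6.0, y ≈ 38.0 km.
Check against BDM (with the unrounded x, y): √((x − 95.8)²+(y + 66.9)²) = 138.08 ≈ 138.09 km. ✓

x ≈ 6.0 km, y ≈ 38.0 km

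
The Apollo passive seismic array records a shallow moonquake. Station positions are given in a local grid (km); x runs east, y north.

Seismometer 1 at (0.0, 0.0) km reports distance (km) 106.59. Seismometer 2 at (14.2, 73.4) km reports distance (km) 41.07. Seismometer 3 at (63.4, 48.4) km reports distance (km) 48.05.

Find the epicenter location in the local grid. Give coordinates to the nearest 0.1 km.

Circle about each station: x² + y² = 106.59²; (x − 14.2)² + (y − 73.4)² = 41.07²; (x − 63.4)² + (y − 48.4)² = 48.05².
Subtracting the Seismometer 1 equation from the Seismometer 2 and Seismometer 3 equations removes the quadratic terms:
28.4 x + 146.8 y = 15263.88
126.8 x + 96.8 y = 15414.75
Solving the 2×2 system: x ≈ 49.5, y ≈ 94.4 km.
Check against Seismometer 1 (with the unrounded x, y): √(x²+y²) = 106.59 ≈ 106.59 km. ✓

49.5 km east, 94.4 km north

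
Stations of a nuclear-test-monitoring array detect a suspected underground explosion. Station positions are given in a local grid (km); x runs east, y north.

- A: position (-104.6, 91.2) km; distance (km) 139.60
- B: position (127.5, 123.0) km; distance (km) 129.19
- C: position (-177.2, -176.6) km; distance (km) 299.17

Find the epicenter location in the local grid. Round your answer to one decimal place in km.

Circle about each station: (x + 104.6)² + (y − 91.2)² = 139.60²; (x − 127.5)² + (y − 123.0)² = 129.19²; (x + 177.2)² + (y + 176.6)² = 299.17².
Subtracting pairs of circle equations eliminates x²+y² and gives linear equations (the radical axes):
464.2 x + 63.6 y = 14924.75
-145.2 x − 535.6 y = -26685.73
Solving the 2×2 system: x ≈ 26.3, y ≈ 42.7 km.
Check against A (with the unrounded x, y): √((x + 104.6)²+(y − 91.2)²) = 139.60 ≈ 139.60 km. ✓

(26.3, 42.7)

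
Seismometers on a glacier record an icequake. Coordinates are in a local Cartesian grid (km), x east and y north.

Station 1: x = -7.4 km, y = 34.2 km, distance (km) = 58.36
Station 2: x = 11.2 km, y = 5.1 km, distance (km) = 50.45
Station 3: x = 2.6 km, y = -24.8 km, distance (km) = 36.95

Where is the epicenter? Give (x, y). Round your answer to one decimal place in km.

-33.7 km east, -17.9 km north

Circle about each station: (x + 7.4)² + (y − 34.2)² = 58.36²; (x − 11.2)² + (y − 5.1)² = 50.45²; (x − 2.6)² + (y + 24.8)² = 36.95².
Subtracting pairs of circle equations eliminates x²+y² and gives linear equations (the radical axes):
37.2 x − 58.2 y = -212.26
20.0 x − 118.0 y = 1437.99
Solving the 2×2 system: x ≈ -33.7, y ≈ -17.9 km.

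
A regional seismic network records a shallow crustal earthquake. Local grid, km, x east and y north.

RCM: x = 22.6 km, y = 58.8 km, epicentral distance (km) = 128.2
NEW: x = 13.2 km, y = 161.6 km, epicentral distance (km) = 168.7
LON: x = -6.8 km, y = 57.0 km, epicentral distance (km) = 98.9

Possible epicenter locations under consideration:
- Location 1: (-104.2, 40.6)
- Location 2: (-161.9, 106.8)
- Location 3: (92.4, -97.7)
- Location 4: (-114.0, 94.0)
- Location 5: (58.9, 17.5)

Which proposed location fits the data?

Location 1

For each candidate, compare |candidate − station| to the reported distance:
Location 1: residuals RCM 0.1, NEW 0.1, LON 0.1 → max 0.1 km
Location 2: residuals RCM 62.4, NEW 14.8, LON 64.0 → max 64.0 km
Location 3: residuals RCM 43.2, NEW 102.4, LON 84.9 → max 102.4 km
Location 4: residuals RCM 12.9, NEW 24.7, LON 14.5 → max 24.7 km
Location 5: residuals RCM 73.2, NEW 17.5, LON 22.2 → max 73.2 km
Only Location 1 has all residuals ≈ 0.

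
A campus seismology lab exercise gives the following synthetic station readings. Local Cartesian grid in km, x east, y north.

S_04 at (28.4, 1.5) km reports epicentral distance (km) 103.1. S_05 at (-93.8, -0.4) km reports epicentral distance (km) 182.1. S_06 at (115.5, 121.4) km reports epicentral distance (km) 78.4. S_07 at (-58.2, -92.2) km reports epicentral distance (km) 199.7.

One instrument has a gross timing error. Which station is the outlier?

Solve using three stations at a time. Using S_05, S_06, S_07 (subtract circle equations pairwise → linear system) gives (x, y) ≈ (80.8, 51.1).
Distances from that point to each station vs reported:
  S_04: calculated 72.2 vs reported 103.1 → residual 30.9 km
  S_05: calculated 182.1 vs reported 182.1 → residual 0.0 km
  S_06: calculated 78.4 vs reported 78.4 → residual 0.0 km
  S_07: calculated 199.7 vs reported 199.7 → residual 0.0 km
S_05, S_06, S_07 are mutually consistent (residuals ≈ 0); S_04 is off by 30.9 km.

S_04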